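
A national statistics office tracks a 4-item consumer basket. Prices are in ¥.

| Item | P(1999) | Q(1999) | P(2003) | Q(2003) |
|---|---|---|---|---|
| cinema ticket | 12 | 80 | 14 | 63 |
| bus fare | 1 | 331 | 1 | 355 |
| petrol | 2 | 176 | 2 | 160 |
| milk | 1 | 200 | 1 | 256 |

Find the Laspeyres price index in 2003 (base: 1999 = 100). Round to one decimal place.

108.7

Laspeyres price index uses base-period quantities as weights.
ΣP(2003)·Q(1999) = 14×80 + 1×331 + 2×176 + 1×200 = 1120 + 331 + 352 + 200 = 2003
ΣP(1999)·Q(1999) = 12×80 + 1×331 + 2×176 + 1×200 = 960 + 331 + 352 + 200 = 1843
Index = 2003 / 1843 × 100 = 108.6815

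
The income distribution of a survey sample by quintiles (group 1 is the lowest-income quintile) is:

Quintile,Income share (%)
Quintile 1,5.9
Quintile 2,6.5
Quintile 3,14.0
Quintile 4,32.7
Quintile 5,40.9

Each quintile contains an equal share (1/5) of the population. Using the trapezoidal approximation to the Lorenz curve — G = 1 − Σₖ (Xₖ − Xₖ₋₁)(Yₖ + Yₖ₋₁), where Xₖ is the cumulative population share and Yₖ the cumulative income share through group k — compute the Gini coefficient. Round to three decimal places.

Cumulative income shares Yₖ: 0.0590, 0.1240, 0.2640, 0.5910, 1.0000
Σ (Xₖ−Xₖ₋₁)(Yₖ+Yₖ₋₁) = (1/5)(0.0590+0.0000) + (1/5)(0.1240+0.0590) + (1/5)(0.2640+0.1240) + (1/5)(0.5910+0.2640) + (1/5)(1.0000+0.5910)
  = 0.0118 + 0.0366 + 0.0776 + 0.1710 + 0.3182 = 0.6152
G = 1 − 0.6152 = 0.3848

0.385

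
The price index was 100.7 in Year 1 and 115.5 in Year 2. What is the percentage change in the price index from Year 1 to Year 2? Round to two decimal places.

Change = (115.5 − 100.7) / 100.7 × 100
       = 14.8 / 100.7 × 100 = 14.6971%

14.70%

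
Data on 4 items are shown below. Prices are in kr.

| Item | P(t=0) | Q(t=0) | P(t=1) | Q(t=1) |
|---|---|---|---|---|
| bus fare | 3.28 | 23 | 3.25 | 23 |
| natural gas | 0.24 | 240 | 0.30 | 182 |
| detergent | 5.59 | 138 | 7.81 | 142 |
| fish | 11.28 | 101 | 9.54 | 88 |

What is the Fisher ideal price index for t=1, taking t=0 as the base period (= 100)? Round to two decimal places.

Laspeyres component (base-period weights):
ΣP(t=1)Q(t=0) = 3.25×23 + 0.30×240 + 7.81×138 + 9.54×101 = 74.75 + 72 + 1077.78 + 963.54 = 2188.07
ΣP(t=0)Q(t=0) = 3.28×23 + 0.24×240 + 5.59×138 + 11.28×101 = 75.44 + 57.6 + 771.42 + 1139.28 = 2043.74
L = 2188.07 / 2043.74 × 100 = 107.0621
Paasche component (current-period weights):
ΣP(t=1)Q(t=1) = 3.25×23 + 0.30×182 + 7.81×142 + 9.54×88 = 74.75 + 54.6 + 1109.02 + 839.52 = 2077.89
ΣP(t=0)Q(t=1) = 3.28×23 + 0.24×182 + 5.59×142 + 11.28×88 = 75.44 + 43.68 + 793.78 + 992.64 = 1905.54
P = 2077.89 / 1905.54 × 100 = 109.0447
Fisher = √(L × P) = √(107.0621 × 109.0447) = 108.0488

108.05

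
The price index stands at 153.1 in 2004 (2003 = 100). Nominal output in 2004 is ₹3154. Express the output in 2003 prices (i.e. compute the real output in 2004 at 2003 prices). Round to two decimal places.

2060.09

Real = Nominal ÷ (Index/100) = 3154 ÷ (153.1/100)
     = 3154 ÷ 1.531 = 2060.0914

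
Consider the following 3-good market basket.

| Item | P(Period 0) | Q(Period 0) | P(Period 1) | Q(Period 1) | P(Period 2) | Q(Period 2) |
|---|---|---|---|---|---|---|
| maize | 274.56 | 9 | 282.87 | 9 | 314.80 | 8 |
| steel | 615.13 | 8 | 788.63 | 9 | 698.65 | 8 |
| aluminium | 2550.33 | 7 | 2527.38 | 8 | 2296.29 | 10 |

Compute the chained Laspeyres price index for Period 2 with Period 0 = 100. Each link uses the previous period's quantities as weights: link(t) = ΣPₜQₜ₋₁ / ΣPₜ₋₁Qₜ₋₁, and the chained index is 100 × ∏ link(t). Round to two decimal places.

96.81

Link Period 0→Period 1:
ΣP(Period 1)Q(Period 0) = 282.87×9 + 788.63×8 + 2527.38×7 = 2545.83 + 6309.04 + 17691.66 = 26546.53
ΣP(Period 0)Q(Period 0) = 274.56×9 + 615.13×8 + 2550.33×7 = 2471.04 + 4921.04 + 17852.31 = 25244.39
link = 26546.53/25244.39 = 1.051581
Link Period 1→Period 2:
ΣP(Period 2)Q(Period 1) = 314.80×9 + 698.65×9 + 2296.29×8 = 2833.2 + 6287.85 + 18370.32 = 27491.37
ΣP(Period 1)Q(Period 1) = 282.87×9 + 788.63×9 + 2527.38×8 = 2545.83 + 7097.67 + 20219.04 = 29862.54
link = 27491.37/29862.54 = 0.920597
Chained index = 100 × 1.051581 × 0.920597 = 96.8083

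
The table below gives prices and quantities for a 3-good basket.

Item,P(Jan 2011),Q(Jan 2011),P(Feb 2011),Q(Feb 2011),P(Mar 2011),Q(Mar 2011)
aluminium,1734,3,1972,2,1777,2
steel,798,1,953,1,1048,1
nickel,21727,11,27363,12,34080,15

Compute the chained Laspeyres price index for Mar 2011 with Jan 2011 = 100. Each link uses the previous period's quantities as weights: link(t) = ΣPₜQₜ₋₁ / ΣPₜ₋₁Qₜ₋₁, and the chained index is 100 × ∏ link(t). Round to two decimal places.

Link Jan 2011→Feb 2011:
ΣP(Feb 2011)Q(Jan 2011) = 1972×3 + 953×1 + 27363×11 = 5916 + 953 + 300993 = 307862
ΣP(Jan 2011)Q(Jan 2011) = 1734×3 + 798×1 + 21727×11 = 5202 + 798 + 238997 = 244997
link = 307862/244997 = 1.256595
Link Feb 2011→Mar 2011:
ΣP(Mar 2011)Q(Feb 2011) = 1777×2 + 1048×1 + 34080×12 = 3554 + 1048 + 408960 = 413562
ΣP(Feb 2011)Q(Feb 2011) = 1972×2 + 953×1 + 27363×12 = 3944 + 953 + 328356 = 333253
link = 413562/333253 = 1.240985
Chained index = 100 × 1.256595 × 1.240985 = 155.9416

155.94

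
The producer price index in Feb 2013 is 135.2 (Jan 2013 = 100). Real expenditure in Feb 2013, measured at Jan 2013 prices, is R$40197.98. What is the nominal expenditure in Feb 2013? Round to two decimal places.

54347.67

Nominal = Real × (Index/100) = 40197.98 × (135.2/100)
        = 40197.98 × 1.352 = 54347.6690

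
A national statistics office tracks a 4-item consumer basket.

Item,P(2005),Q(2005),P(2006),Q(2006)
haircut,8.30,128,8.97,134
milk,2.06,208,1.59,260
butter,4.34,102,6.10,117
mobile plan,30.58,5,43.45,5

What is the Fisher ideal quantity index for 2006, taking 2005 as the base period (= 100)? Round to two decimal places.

110.24

Laspeyres component (base-period weights):
ΣP(2005)Q(2006) = 8.30×134 + 2.06×260 + 4.34×117 + 30.58×5 = 1112.2 + 535.6 + 507.78 + 152.9 = 2308.48
ΣP(2005)Q(2005) = 8.30×128 + 2.06×208 + 4.34×102 + 30.58×5 = 1062.4 + 428.48 + 442.68 + 152.9 = 2086.46
L = 2308.48 / 2086.46 × 100 = 110.6410
Paasche component (current-period weights):
ΣP(2006)Q(2006) = 8.97×134 + 1.59×260 + 6.10×117 + 43.45×5 = 1201.98 + 413.4 + 713.7 + 217.25 = 2546.33
ΣP(2006)Q(2005) = 8.97×128 + 1.59×208 + 6.10×102 + 43.45×5 = 1148.16 + 330.72 + 622.2 + 217.25 = 2318.33
P = 2546.33 / 2318.33 × 100 = 109.8347
Fisher = √(L × P) = √(110.6410 × 109.8347) = 110.2371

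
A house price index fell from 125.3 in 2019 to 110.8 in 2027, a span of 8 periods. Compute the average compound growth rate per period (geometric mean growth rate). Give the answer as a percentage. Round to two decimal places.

Growth factor = (110.8/125.3)^(1/8) = (0.884278)^(1/8) = 0.984745
Growth rate = 0.984745 − 1 = -0.015255 = -1.5255%

-1.53%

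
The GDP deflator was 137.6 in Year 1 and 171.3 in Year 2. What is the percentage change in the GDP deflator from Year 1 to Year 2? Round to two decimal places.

Change = (171.3 − 137.6) / 137.6 × 100
       = 33.7 / 137.6 × 100 = 24.4913%

24.49%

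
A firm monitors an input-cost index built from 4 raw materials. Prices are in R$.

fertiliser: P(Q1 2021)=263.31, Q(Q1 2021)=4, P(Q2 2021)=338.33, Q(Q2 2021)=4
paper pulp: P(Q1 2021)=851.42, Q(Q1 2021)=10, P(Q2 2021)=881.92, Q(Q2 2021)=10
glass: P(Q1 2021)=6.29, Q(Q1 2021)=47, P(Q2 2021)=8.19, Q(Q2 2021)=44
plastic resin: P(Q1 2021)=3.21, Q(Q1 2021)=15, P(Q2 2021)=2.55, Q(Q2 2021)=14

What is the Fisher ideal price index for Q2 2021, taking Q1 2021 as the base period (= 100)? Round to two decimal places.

106.89

Laspeyres component (base-period weights):
ΣP(Q2 2021)Q(Q1 2021) = 338.33×4 + 881.92×10 + 8.19×47 + 2.55×15 = 1353.32 + 8819.2 + 384.93 + 38.25 = 10595.7
ΣP(Q1 2021)Q(Q1 2021) = 263.31×4 + 851.42×10 + 6.29×47 + 3.21×15 = 1053.24 + 8514.2 + 295.63 + 48.15 = 9911.22
L = 10595.7 / 9911.22 × 100 = 106.9061
Paasche component (current-period weights):
ΣP(Q2 2021)Q(Q2 2021) = 338.33×4 + 881.92×10 + 8.19×44 + 2.55×14 = 1353.32 + 8819.2 + 360.36 + 35.7 = 10568.58
ΣP(Q1 2021)Q(Q2 2021) = 263.31×4 + 851.42×10 + 6.29×44 + 3.21×14 = 1053.24 + 8514.2 + 276.76 + 44.94 = 9889.14
P = 10568.58 / 9889.14 × 100 = 106.8706
Fisher = √(L × P) = √(106.9061 × 106.8706) = 106.8883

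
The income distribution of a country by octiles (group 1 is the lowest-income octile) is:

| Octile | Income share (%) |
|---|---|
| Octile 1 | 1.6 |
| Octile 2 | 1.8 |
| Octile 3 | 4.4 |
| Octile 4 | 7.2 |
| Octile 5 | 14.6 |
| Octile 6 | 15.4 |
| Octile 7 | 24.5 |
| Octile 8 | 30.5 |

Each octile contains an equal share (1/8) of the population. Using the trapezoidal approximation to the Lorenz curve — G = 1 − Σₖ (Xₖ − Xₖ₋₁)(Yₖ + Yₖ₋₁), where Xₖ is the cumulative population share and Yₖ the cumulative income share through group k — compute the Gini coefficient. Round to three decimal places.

0.445

Cumulative income shares Yₖ: 0.0160, 0.0340, 0.0780, 0.1500, 0.2960, 0.4500, 0.6950, 1.0000
Σ (Xₖ−Xₖ₋₁)(Yₖ+Yₖ₋₁) = (1/8)(0.0160+0.0000) + (1/8)(0.0340+0.0160) + (1/8)(0.0780+0.0340) + (1/8)(0.1500+0.0780) + (1/8)(0.2960+0.1500) + (1/8)(0.4500+0.2960) + (1/8)(0.6950+0.4500) + (1/8)(1.0000+0.6950)
  = 0.0020 + 0.0063 + 0.0140 + 0.0285 + 0.0558 + 0.0933 + 0.1431 + 0.2119 = 0.5548
G = 1 − 0.5548 = 0.4452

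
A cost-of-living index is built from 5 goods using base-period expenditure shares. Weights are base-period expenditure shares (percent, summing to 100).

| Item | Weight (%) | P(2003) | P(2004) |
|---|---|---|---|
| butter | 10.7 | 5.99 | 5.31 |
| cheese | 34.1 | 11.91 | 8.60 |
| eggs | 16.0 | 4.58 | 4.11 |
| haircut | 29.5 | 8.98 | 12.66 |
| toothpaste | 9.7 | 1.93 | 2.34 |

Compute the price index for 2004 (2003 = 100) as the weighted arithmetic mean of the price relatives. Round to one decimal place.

butter: 10.7 × (5.31/5.99) = 10.7 × 0.886477 = 9.4853
cheese: 34.1 × (8.60/11.91) = 34.1 × 0.722082 = 24.6230
eggs: 16.0 × (4.11/4.58) = 16.0 × 0.897380 = 14.3581
haircut: 29.5 × (12.66/8.98) = 29.5 × 1.409800 = 41.5891
toothpaste: 9.7 × (2.34/1.93) = 9.7 × 1.212435 = 11.7606
Index = Σ wᵢ·(p₁ᵢ/p₀ᵢ) = 9.4853 + 24.6230 + 14.3581 + 41.5891 + 11.7606 = 101.8161

101.8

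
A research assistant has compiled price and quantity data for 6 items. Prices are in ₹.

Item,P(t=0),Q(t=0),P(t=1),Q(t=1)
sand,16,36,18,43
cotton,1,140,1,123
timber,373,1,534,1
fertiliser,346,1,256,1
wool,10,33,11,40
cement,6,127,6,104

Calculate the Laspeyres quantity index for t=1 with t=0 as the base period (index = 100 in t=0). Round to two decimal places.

Laspeyres quantity index uses base-period prices as weights.
ΣP(t=0)·Q(t=1) = 16×43 + 1×123 + 373×1 + 346×1 + 10×40 + 6×104 = 688 + 123 + 373 + 346 + 400 + 624 = 2554
ΣP(t=0)·Q(t=0) = 16×36 + 1×140 + 373×1 + 346×1 + 10×33 + 6×127 = 576 + 140 + 373 + 346 + 330 + 762 = 2527
Index = 2554 / 2527 × 100 = 101.0685

101.07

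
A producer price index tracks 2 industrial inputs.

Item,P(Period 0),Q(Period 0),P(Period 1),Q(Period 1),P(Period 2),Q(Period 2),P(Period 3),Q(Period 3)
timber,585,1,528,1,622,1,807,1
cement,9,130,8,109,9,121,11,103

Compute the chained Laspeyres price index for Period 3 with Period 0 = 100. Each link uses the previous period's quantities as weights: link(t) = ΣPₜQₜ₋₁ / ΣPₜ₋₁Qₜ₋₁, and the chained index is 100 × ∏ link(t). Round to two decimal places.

127.83

Link Period 0→Period 1:
ΣP(Period 1)Q(Period 0) = 528×1 + 8×130 = 528 + 1040 = 1568
ΣP(Period 0)Q(Period 0) = 585×1 + 9×130 = 585 + 1170 = 1755
link = 1568/1755 = 0.893447
Link Period 1→Period 2:
ΣP(Period 2)Q(Period 1) = 622×1 + 9×109 = 622 + 981 = 1603
ΣP(Period 1)Q(Period 1) = 528×1 + 8×109 = 528 + 872 = 1400
link = 1603/1400 = 1.145000
Link Period 2→Period 3:
ΣP(Period 3)Q(Period 2) = 807×1 + 11×121 = 807 + 1331 = 2138
ΣP(Period 2)Q(Period 2) = 622×1 + 9×121 = 622 + 1089 = 1711
link = 2138/1711 = 1.249562
Chained index = 100 × 0.893447 × 1.145000 × 1.249562 = 127.8298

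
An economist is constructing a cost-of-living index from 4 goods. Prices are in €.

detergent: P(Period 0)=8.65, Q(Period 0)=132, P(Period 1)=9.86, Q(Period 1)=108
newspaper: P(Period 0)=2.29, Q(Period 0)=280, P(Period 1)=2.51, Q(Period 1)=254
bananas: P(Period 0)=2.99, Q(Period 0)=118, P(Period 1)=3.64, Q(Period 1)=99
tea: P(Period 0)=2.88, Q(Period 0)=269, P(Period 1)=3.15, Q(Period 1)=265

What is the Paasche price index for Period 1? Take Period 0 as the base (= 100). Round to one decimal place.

Paasche price index uses current-period quantities as weights.
ΣP(Period 1)·Q(Period 1) = 9.86×108 + 2.51×254 + 3.64×99 + 3.15×265 = 1064.88 + 637.54 + 360.36 + 834.75 = 2897.53
ΣP(Period 0)·Q(Period 1) = 8.65×108 + 2.29×254 + 2.99×99 + 2.88×265 = 934.2 + 581.66 + 296.01 + 763.2 = 2575.07
Index = 2897.53 / 2575.07 × 100 = 112.5224

112.5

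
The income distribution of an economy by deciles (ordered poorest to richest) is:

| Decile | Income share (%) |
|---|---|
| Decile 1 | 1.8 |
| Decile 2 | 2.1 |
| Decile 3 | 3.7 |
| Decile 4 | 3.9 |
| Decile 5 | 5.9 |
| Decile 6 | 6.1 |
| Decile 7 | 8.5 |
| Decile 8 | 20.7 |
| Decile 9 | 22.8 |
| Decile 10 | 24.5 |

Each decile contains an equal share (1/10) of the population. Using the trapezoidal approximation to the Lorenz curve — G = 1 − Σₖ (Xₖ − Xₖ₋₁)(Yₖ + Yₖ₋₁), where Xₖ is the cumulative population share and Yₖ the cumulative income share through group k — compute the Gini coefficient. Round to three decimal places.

Cumulative income shares Yₖ: 0.0180, 0.0390, 0.0760, 0.1150, 0.1740, 0.2350, 0.3200, 0.5270, 0.7550, 1.0000
Σ (Xₖ−Xₖ₋₁)(Yₖ+Yₖ₋₁) = (1/10)(0.0180+0.0000) + (1/10)(0.0390+0.0180) + (1/10)(0.0760+0.0390) + (1/10)(0.1150+0.0760) + (1/10)(0.1740+0.1150) + (1/10)(0.2350+0.1740) + (1/10)(0.3200+0.2350) + (1/10)(0.5270+0.3200) + (1/10)(0.7550+0.5270) + (1/10)(1.0000+0.7550)
  = 0.0018 + 0.0057 + 0.0115 + 0.0191 + 0.0289 + 0.0409 + 0.0555 + 0.0847 + 0.1282 + 0.1755 = 0.5518
G = 1 − 0.5518 = 0.4482

0.448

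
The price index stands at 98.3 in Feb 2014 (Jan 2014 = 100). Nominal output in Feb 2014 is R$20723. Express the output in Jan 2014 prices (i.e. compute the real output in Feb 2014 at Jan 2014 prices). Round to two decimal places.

21081.38

Real = Nominal ÷ (Index/100) = 20723 ÷ (98.3/100)
     = 20723 ÷ 0.983 = 21081.3835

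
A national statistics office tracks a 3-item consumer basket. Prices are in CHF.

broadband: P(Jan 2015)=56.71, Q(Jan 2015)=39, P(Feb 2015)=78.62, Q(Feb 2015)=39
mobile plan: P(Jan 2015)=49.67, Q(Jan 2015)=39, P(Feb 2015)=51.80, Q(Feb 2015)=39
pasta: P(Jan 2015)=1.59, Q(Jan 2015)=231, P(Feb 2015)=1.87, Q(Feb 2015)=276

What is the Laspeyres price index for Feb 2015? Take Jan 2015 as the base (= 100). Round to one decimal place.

Laspeyres price index uses base-period quantities as weights.
ΣP(Feb 2015)·Q(Jan 2015) = 78.62×39 + 51.80×39 + 1.87×231 = 3066.18 + 2020.2 + 431.97 = 5518.35
ΣP(Jan 2015)·Q(Jan 2015) = 56.71×39 + 49.67×39 + 1.59×231 = 2211.69 + 1937.13 + 367.29 = 4516.11
Index = 5518.35 / 4516.11 × 100 = 122.1926

122.2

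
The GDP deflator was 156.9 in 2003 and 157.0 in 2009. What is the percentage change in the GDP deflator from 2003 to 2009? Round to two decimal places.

Change = (157.0 − 156.9) / 156.9 × 100
       = 0.1 / 156.9 × 100 = 0.0637%

0.06%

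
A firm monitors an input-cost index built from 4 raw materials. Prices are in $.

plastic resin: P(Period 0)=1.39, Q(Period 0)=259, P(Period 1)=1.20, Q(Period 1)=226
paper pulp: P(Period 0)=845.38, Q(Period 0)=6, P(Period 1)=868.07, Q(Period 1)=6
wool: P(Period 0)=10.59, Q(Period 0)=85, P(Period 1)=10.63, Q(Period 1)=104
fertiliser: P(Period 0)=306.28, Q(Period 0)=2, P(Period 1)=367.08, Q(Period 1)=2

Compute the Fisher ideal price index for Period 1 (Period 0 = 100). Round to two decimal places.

Laspeyres component (base-period weights):
ΣP(Period 1)Q(Period 0) = 1.20×259 + 868.07×6 + 10.63×85 + 367.08×2 = 310.8 + 5208.42 + 903.55 + 734.16 = 7156.93
ΣP(Period 0)Q(Period 0) = 1.39×259 + 845.38×6 + 10.59×85 + 306.28×2 = 360.01 + 5072.28 + 900.15 + 612.56 = 6945
L = 7156.93 / 6945 × 100 = 103.0515
Paasche component (current-period weights):
ΣP(Period 1)Q(Period 1) = 1.20×226 + 868.07×6 + 10.63×104 + 367.08×2 = 271.2 + 5208.42 + 1105.52 + 734.16 = 7319.3
ΣP(Period 0)Q(Period 1) = 1.39×226 + 845.38×6 + 10.59×104 + 306.28×2 = 314.14 + 5072.28 + 1101.36 + 612.56 = 7100.34
P = 7319.3 / 7100.34 × 100 = 103.0838
Fisher = √(L × P) = √(103.0515 × 103.0838) = 103.0677

103.07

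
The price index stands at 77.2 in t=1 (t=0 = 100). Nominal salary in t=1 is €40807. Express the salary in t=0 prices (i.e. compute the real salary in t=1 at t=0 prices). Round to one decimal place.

Real = Nominal ÷ (Index/100) = 40807 ÷ (77.2/100)
     = 40807 ÷ 0.772 = 52858.8083

52858.8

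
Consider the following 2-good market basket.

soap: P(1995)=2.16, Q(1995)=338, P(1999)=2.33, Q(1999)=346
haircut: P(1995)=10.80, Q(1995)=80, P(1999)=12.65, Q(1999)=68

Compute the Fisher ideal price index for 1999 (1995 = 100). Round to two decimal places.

112.67

Laspeyres component (base-period weights):
ΣP(1999)Q(1995) = 2.33×338 + 12.65×80 = 787.54 + 1012 = 1799.54
ΣP(1995)Q(1995) = 2.16×338 + 10.80×80 = 730.08 + 864 = 1594.08
L = 1799.54 / 1594.08 × 100 = 112.8889
Paasche component (current-period weights):
ΣP(1999)Q(1999) = 2.33×346 + 12.65×68 = 806.18 + 860.2 = 1666.38
ΣP(1995)Q(1999) = 2.16×346 + 10.80×68 = 747.36 + 734.4 = 1481.76
P = 1666.38 / 1481.76 × 100 = 112.4595
Fisher = √(L × P) = √(112.8889 × 112.4595) = 112.6740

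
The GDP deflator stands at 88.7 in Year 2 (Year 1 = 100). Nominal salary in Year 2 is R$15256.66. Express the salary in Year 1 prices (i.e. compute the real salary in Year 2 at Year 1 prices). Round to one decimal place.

17200.3

Real = Nominal ÷ (Index/100) = 15256.66 ÷ (88.7/100)
     = 15256.66 ÷ 0.887 = 17200.2931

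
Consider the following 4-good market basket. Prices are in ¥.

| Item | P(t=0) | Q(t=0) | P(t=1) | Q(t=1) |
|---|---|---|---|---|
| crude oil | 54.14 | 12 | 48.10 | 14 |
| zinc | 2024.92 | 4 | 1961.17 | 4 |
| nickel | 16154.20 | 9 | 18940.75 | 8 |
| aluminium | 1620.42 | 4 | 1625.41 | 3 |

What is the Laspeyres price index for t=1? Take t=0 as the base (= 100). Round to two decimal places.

Laspeyres price index uses base-period quantities as weights.
ΣP(t=1)·Q(t=0) = 48.10×12 + 1961.17×4 + 18940.75×9 + 1625.41×4 = 577.2 + 7844.68 + 170466.75 + 6501.64 = 185390.27
ΣP(t=0)·Q(t=0) = 54.14×12 + 2024.92×4 + 16154.20×9 + 1620.42×4 = 649.68 + 8099.68 + 145387.8 + 6481.68 = 160618.84
Index = 185390.27 / 160618.84 × 100 = 115.4225

115.42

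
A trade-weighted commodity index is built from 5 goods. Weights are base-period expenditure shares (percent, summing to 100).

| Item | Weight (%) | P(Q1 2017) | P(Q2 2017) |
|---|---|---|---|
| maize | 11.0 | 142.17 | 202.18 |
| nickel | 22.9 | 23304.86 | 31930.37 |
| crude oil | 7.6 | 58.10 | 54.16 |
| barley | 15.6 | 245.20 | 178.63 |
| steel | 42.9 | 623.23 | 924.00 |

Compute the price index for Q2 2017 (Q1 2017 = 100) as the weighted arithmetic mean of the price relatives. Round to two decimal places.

maize: 11.0 × (202.18/142.17) = 11.0 × 1.422100 = 15.6431
nickel: 22.9 × (31930.37/23304.86) = 22.9 × 1.370116 = 31.3757
crude oil: 7.6 × (54.16/58.10) = 7.6 × 0.932186 = 7.0846
barley: 15.6 × (178.63/245.20) = 15.6 × 0.728507 = 11.3647
steel: 42.9 × (924.00/623.23) = 42.9 × 1.482599 = 63.6035
Index = Σ wᵢ·(p₁ᵢ/p₀ᵢ) = 15.6431 + 31.3757 + 7.0846 + 11.3647 + 63.6035 = 129.0716

129.07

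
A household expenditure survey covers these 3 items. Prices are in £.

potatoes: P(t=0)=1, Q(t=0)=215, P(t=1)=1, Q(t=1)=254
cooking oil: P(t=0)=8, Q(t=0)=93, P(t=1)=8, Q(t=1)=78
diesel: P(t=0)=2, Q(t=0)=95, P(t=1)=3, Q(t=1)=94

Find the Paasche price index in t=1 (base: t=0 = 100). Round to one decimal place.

Paasche price index uses current-period quantities as weights.
ΣP(t=1)·Q(t=1) = 1×254 + 8×78 + 3×94 = 254 + 624 + 282 = 1160
ΣP(t=0)·Q(t=1) = 1×254 + 8×78 + 2×94 = 254 + 624 + 188 = 1066
Index = 1160 / 1066 × 100 = 108.8180

108.8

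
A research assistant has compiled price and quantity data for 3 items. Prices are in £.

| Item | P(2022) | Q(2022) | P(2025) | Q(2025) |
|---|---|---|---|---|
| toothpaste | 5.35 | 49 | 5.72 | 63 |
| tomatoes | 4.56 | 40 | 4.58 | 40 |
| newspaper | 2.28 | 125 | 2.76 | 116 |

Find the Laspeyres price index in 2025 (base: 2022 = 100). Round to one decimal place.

Laspeyres price index uses base-period quantities as weights.
ΣP(2025)·Q(2022) = 5.72×49 + 4.58×40 + 2.76×125 = 280.28 + 183.2 + 345 = 808.48
ΣP(2022)·Q(2022) = 5.35×49 + 4.56×40 + 2.28×125 = 262.15 + 182.4 + 285 = 729.55
Index = 808.48 / 729.55 × 100 = 110.8190

110.8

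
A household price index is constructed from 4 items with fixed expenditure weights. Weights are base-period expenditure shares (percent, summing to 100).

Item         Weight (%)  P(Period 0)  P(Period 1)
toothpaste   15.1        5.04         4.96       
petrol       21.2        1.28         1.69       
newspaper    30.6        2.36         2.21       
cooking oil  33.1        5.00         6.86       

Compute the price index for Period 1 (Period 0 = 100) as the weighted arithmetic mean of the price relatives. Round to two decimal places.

116.92

toothpaste: 15.1 × (4.96/5.04) = 15.1 × 0.984127 = 14.8603
petrol: 21.2 × (1.69/1.28) = 21.2 × 1.320312 = 27.9906
newspaper: 30.6 × (2.21/2.36) = 30.6 × 0.936441 = 28.6551
cooking oil: 33.1 × (6.86/5.00) = 33.1 × 1.372000 = 45.4132
Index = Σ wᵢ·(p₁ᵢ/p₀ᵢ) = 14.8603 + 27.9906 + 28.6551 + 45.4132 = 116.9192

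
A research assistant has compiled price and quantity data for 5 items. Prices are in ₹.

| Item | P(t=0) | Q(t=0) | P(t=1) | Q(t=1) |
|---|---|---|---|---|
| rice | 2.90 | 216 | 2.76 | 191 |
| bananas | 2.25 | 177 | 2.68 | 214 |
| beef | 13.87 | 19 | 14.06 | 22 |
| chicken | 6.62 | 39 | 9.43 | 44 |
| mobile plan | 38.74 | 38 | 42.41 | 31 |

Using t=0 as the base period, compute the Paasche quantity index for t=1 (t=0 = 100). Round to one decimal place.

Paasche quantity index uses current-period prices as weights.
ΣP(t=1)·Q(t=1) = 2.76×191 + 2.68×214 + 14.06×22 + 9.43×44 + 42.41×31 = 527.16 + 573.52 + 309.32 + 414.92 + 1314.71 = 3139.63
ΣP(t=1)·Q(t=0) = 2.76×216 + 2.68×177 + 14.06×19 + 9.43×39 + 42.41×38 = 596.16 + 474.36 + 267.14 + 367.77 + 1611.58 = 3317.01
Index = 3139.63 / 3317.01 × 100 = 94.6524

94.7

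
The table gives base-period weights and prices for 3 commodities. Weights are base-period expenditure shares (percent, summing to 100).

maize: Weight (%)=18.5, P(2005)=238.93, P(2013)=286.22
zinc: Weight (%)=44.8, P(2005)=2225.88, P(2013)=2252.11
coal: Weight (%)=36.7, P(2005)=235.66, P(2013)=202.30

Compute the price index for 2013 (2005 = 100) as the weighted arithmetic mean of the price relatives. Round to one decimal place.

maize: 18.5 × (286.22/238.93) = 18.5 × 1.197924 = 22.1616
zinc: 44.8 × (2252.11/2225.88) = 44.8 × 1.011784 = 45.3279
coal: 36.7 × (202.30/235.66) = 36.7 × 0.858440 = 31.5048
Index = Σ wᵢ·(p₁ᵢ/p₀ᵢ) = 22.1616 + 45.3279 + 31.5048 = 98.9943

99.0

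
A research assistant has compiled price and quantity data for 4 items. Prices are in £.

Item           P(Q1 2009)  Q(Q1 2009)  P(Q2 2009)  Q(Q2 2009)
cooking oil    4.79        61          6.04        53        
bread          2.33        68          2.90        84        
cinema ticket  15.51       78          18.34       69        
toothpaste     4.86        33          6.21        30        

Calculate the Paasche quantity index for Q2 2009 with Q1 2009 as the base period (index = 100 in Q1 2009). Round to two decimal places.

Paasche quantity index uses current-period prices as weights.
ΣP(Q2 2009)·Q(Q2 2009) = 6.04×53 + 2.90×84 + 18.34×69 + 6.21×30 = 320.12 + 243.6 + 1265.46 + 186.3 = 2015.48
ΣP(Q2 2009)·Q(Q1 2009) = 6.04×61 + 2.90×68 + 18.34×78 + 6.21×33 = 368.44 + 197.2 + 1430.52 + 204.93 = 2201.09
Index = 2015.48 / 2201.09 × 100 = 91.5674

91.57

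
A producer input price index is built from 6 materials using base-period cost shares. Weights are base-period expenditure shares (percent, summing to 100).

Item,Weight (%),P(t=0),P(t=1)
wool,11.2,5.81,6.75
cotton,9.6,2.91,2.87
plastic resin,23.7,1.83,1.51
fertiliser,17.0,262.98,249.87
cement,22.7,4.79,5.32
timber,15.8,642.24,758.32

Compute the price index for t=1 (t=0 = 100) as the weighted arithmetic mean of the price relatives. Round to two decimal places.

102.06

wool: 11.2 × (6.75/5.81) = 11.2 × 1.161790 = 13.0120
cotton: 9.6 × (2.87/2.91) = 9.6 × 0.986254 = 9.4680
plastic resin: 23.7 × (1.51/1.83) = 23.7 × 0.825137 = 19.5557
fertiliser: 17.0 × (249.87/262.98) = 17.0 × 0.950148 = 16.1525
cement: 22.7 × (5.32/4.79) = 22.7 × 1.110647 = 25.2117
timber: 15.8 × (758.32/642.24) = 15.8 × 1.180742 = 18.6557
Index = Σ wᵢ·(p₁ᵢ/p₀ᵢ) = 13.0120 + 9.4680 + 19.5557 + 16.1525 + 25.2117 + 18.6557 = 102.0558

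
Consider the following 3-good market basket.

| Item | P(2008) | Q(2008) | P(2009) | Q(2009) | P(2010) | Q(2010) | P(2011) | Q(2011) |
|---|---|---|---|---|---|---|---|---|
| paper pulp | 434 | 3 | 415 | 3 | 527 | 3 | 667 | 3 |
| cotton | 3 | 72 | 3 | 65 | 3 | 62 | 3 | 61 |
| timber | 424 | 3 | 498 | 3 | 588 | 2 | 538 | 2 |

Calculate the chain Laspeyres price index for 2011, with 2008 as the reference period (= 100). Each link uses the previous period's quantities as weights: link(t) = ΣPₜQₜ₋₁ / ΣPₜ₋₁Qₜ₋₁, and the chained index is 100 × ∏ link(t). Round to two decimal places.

Link 2008→2009:
ΣP(2009)Q(2008) = 415×3 + 3×72 + 498×3 = 1245 + 216 + 1494 = 2955
ΣP(2008)Q(2008) = 434×3 + 3×72 + 424×3 = 1302 + 216 + 1272 = 2790
link = 2955/2790 = 1.059140
Link 2009→2010:
ΣP(2010)Q(2009) = 527×3 + 3×65 + 588×3 = 1581 + 195 + 1764 = 3540
ΣP(2009)Q(2009) = 415×3 + 3×65 + 498×3 = 1245 + 195 + 1494 = 2934
link = 3540/2934 = 1.206544
Link 2010→2011:
ΣP(2011)Q(2010) = 667×3 + 3×62 + 538×2 = 2001 + 186 + 1076 = 3263
ΣP(2010)Q(2010) = 527×3 + 3×62 + 588×2 = 1581 + 186 + 1176 = 2943
link = 3263/2943 = 1.108733
Chained index = 100 × 1.059140 × 1.206544 × 1.108733 = 141.6848

141.68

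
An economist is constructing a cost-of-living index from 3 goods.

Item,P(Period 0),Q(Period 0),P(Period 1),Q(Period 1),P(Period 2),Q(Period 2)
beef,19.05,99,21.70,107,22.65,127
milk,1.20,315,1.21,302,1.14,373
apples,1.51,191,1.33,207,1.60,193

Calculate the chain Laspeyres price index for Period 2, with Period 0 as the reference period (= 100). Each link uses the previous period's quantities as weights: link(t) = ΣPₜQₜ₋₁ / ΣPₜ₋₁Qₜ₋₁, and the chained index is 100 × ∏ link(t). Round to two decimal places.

114.08

Link Period 0→Period 1:
ΣP(Period 1)Q(Period 0) = 21.70×99 + 1.21×315 + 1.33×191 = 2148.3 + 381.15 + 254.03 = 2783.48
ΣP(Period 0)Q(Period 0) = 19.05×99 + 1.20×315 + 1.51×191 = 1885.95 + 378 + 288.41 = 2552.36
link = 2783.48/2552.36 = 1.090551
Link Period 1→Period 2:
ΣP(Period 2)Q(Period 1) = 22.65×107 + 1.14×302 + 1.60×207 = 2423.55 + 344.28 + 331.2 = 3099.03
ΣP(Period 1)Q(Period 1) = 21.70×107 + 1.21×302 + 1.33×207 = 2321.9 + 365.42 + 275.31 = 2962.63
link = 3099.03/2962.63 = 1.046040
Chained index = 100 × 1.090551 × 1.046040 = 114.0761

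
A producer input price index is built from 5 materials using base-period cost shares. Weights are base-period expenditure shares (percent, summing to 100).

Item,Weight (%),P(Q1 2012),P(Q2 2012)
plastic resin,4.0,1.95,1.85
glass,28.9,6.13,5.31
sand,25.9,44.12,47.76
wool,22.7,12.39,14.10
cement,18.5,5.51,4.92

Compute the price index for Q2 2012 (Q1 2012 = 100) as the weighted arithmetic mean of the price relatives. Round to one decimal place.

plastic resin: 4.0 × (1.85/1.95) = 4.0 × 0.948718 = 3.7949
glass: 28.9 × (5.31/6.13) = 28.9 × 0.866232 = 25.0341
sand: 25.9 × (47.76/44.12) = 25.9 × 1.082502 = 28.0368
wool: 22.7 × (14.10/12.39) = 22.7 × 1.138015 = 25.8329
cement: 18.5 × (4.92/5.51) = 18.5 × 0.892922 = 16.5191
Index = Σ wᵢ·(p₁ᵢ/p₀ᵢ) = 3.7949 + 25.0341 + 28.0368 + 25.8329 + 16.5191 = 99.2178

99.2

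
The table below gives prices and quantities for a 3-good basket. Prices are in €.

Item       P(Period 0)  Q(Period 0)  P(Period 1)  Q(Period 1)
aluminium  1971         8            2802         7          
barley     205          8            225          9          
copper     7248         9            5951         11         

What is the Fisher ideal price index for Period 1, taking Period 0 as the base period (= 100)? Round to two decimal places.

Laspeyres component (base-period weights):
ΣP(Period 1)Q(Period 0) = 2802×8 + 225×8 + 5951×9 = 22416 + 1800 + 53559 = 77775
ΣP(Period 0)Q(Period 0) = 1971×8 + 205×8 + 7248×9 = 15768 + 1640 + 65232 = 82640
L = 77775 / 82640 × 100 = 94.1130
Paasche component (current-period weights):
ΣP(Period 1)Q(Period 1) = 2802×7 + 225×9 + 5951×11 = 19614 + 2025 + 65461 = 87100
ΣP(Period 0)Q(Period 1) = 1971×7 + 205×9 + 7248×11 = 13797 + 1845 + 79728 = 95370
P = 87100 / 95370 × 100 = 91.3285
Fisher = √(L × P) = √(94.1130 × 91.3285) = 92.7103

92.71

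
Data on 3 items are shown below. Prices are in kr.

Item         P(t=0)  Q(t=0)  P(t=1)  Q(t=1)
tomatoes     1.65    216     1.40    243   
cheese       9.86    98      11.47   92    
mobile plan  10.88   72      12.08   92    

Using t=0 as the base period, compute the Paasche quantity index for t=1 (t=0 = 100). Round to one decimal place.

109.2

Paasche quantity index uses current-period prices as weights.
ΣP(t=1)·Q(t=1) = 1.40×243 + 11.47×92 + 12.08×92 = 340.2 + 1055.24 + 1111.36 = 2506.8
ΣP(t=1)·Q(t=0) = 1.40×216 + 11.47×98 + 12.08×72 = 302.4 + 1124.06 + 869.76 = 2296.22
Index = 2506.8 / 2296.22 × 100 = 109.1707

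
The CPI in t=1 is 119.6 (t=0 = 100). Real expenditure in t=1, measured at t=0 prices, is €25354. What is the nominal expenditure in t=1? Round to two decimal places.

30323.38

Nominal = Real × (Index/100) = 25354 × (119.6/100)
        = 25354 × 1.196 = 30323.3840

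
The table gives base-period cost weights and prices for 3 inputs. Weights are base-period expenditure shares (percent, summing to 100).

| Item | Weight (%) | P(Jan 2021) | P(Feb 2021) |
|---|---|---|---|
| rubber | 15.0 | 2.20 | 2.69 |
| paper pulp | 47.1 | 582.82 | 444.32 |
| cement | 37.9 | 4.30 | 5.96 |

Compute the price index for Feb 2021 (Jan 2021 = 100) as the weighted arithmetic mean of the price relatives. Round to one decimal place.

106.8

rubber: 15.0 × (2.69/2.20) = 15.0 × 1.222727 = 18.3409
paper pulp: 47.1 × (444.32/582.82) = 47.1 × 0.762362 = 35.9073
cement: 37.9 × (5.96/4.30) = 37.9 × 1.386047 = 52.5312
Index = Σ wᵢ·(p₁ᵢ/p₀ᵢ) = 18.3409 + 35.9073 + 52.5312 = 106.7793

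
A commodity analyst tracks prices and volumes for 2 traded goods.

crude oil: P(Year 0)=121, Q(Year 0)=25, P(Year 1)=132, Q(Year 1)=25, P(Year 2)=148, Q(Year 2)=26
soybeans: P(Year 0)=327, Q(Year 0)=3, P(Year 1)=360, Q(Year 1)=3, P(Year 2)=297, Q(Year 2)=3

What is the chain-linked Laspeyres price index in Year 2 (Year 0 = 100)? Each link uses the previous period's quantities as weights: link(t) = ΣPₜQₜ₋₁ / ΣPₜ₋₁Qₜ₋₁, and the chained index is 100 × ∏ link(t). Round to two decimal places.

Link Year 0→Year 1:
ΣP(Year 1)Q(Year 0) = 132×25 + 360×3 = 3300 + 1080 = 4380
ΣP(Year 0)Q(Year 0) = 121×25 + 327×3 = 3025 + 981 = 4006
link = 4380/4006 = 1.093360
Link Year 1→Year 2:
ΣP(Year 2)Q(Year 1) = 148×25 + 297×3 = 3700 + 891 = 4591
ΣP(Year 1)Q(Year 1) = 132×25 + 360×3 = 3300 + 1080 = 4380
link = 4591/4380 = 1.048174
Chained index = 100 × 1.093360 × 1.048174 = 114.6031

114.60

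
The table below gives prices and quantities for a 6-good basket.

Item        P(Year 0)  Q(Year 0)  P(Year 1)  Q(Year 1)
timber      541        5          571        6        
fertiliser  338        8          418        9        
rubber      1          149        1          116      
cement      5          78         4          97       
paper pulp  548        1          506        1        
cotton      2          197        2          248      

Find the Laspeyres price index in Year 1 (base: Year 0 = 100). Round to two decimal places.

Laspeyres price index uses base-period quantities as weights.
ΣP(Year 1)·Q(Year 0) = 571×5 + 418×8 + 1×149 + 4×78 + 506×1 + 2×197 = 2855 + 3344 + 149 + 312 + 506 + 394 = 7560
ΣP(Year 0)·Q(Year 0) = 541×5 + 338×8 + 1×149 + 5×78 + 548×1 + 2×197 = 2705 + 2704 + 149 + 390 + 548 + 394 = 6890
Index = 7560 / 6890 × 100 = 109.7242

109.72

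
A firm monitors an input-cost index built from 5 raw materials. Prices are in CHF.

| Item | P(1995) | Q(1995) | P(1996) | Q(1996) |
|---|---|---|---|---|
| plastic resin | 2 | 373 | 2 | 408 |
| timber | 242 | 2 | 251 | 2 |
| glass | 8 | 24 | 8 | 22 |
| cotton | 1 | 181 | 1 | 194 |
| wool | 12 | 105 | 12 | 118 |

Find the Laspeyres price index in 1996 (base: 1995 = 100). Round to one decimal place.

Laspeyres price index uses base-period quantities as weights.
ΣP(1996)·Q(1995) = 2×373 + 251×2 + 8×24 + 1×181 + 12×105 = 746 + 502 + 192 + 181 + 1260 = 2881
ΣP(1995)·Q(1995) = 2×373 + 242×2 + 8×24 + 1×181 + 12×105 = 746 + 484 + 192 + 181 + 1260 = 2863
Index = 2881 / 2863 × 100 = 100.6287

100.6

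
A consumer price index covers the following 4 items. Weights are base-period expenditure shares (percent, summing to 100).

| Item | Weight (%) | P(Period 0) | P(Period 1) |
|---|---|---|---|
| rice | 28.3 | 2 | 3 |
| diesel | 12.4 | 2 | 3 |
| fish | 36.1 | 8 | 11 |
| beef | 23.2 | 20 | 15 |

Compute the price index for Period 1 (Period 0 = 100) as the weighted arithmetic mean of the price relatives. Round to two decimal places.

128.09

rice: 28.3 × (3/2) = 28.3 × 1.500000 = 42.4500
diesel: 12.4 × (3/2) = 12.4 × 1.500000 = 18.6000
fish: 36.1 × (11/8) = 36.1 × 1.375000 = 49.6375
beef: 23.2 × (15/20) = 23.2 × 0.750000 = 17.4000
Index = Σ wᵢ·(p₁ᵢ/p₀ᵢ) = 42.4500 + 18.6000 + 49.6375 + 17.4000 = 128.0875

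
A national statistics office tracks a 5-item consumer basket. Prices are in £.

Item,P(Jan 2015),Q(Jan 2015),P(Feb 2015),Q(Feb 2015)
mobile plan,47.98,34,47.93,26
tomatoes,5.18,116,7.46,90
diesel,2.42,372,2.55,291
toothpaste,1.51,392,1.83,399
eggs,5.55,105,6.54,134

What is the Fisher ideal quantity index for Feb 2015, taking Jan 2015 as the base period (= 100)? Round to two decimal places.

87.70

Laspeyres component (base-period weights):
ΣP(Jan 2015)Q(Feb 2015) = 47.98×26 + 5.18×90 + 2.42×291 + 1.51×399 + 5.55×134 = 1247.48 + 466.2 + 704.22 + 602.49 + 743.7 = 3764.09
ΣP(Jan 2015)Q(Jan 2015) = 47.98×34 + 5.18×116 + 2.42×372 + 1.51×392 + 5.55×105 = 1631.32 + 600.88 + 900.24 + 591.92 + 582.75 = 4307.11
L = 3764.09 / 4307.11 × 100 = 87.3925
Paasche component (current-period weights):
ΣP(Feb 2015)Q(Feb 2015) = 47.93×26 + 7.46×90 + 2.55×291 + 1.83×399 + 6.54×134 = 1246.18 + 671.4 + 742.05 + 730.17 + 876.36 = 4266.16
ΣP(Feb 2015)Q(Jan 2015) = 47.93×34 + 7.46×116 + 2.55×372 + 1.83×392 + 6.54×105 = 1629.62 + 865.36 + 948.6 + 717.36 + 686.7 = 4847.64
P = 4266.16 / 4847.64 × 100 = 88.0049
Fisher = √(L × P) = √(87.3925 × 88.0049) = 87.6981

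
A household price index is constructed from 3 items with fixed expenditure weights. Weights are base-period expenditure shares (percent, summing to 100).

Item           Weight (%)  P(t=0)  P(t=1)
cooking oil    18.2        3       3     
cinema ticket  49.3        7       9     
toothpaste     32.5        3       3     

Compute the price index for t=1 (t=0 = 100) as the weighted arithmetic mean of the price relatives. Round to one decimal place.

cooking oil: 18.2 × (3/3) = 18.2 × 1.000000 = 18.2000
cinema ticket: 49.3 × (9/7) = 49.3 × 1.285714 = 63.3857
toothpaste: 32.5 × (3/3) = 32.5 × 1.000000 = 32.5000
Index = Σ wᵢ·(p₁ᵢ/p₀ᵢ) = 18.2000 + 63.3857 + 32.5000 = 114.0857

114.1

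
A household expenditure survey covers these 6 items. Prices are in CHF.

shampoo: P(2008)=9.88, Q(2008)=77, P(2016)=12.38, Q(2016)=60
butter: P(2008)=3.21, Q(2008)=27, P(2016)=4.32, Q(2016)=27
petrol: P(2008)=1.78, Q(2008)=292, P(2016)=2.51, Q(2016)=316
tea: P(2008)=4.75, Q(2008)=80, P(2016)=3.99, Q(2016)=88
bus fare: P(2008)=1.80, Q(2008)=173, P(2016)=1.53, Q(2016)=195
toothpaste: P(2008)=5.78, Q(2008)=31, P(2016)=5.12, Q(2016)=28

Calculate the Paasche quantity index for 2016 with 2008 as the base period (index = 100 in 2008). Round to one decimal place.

Paasche quantity index uses current-period prices as weights.
ΣP(2016)·Q(2016) = 12.38×60 + 4.32×27 + 2.51×316 + 3.99×88 + 1.53×195 + 5.12×28 = 742.8 + 116.64 + 793.16 + 351.12 + 298.35 + 143.36 = 2445.43
ΣP(2016)·Q(2008) = 12.38×77 + 4.32×27 + 2.51×292 + 3.99×80 + 1.53×173 + 5.12×31 = 953.26 + 116.64 + 732.92 + 319.2 + 264.69 + 158.72 = 2545.43
Index = 2445.43 / 2545.43 × 100 = 96.0714

96.1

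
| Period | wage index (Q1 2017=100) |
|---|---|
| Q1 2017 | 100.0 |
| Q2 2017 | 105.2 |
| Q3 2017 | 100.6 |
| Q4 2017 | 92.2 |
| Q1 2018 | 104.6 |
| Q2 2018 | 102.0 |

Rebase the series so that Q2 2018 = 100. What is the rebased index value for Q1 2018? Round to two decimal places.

Rebased(Q1 2018) = 104.6 / 102.0 × 100 = 102.5490

102.55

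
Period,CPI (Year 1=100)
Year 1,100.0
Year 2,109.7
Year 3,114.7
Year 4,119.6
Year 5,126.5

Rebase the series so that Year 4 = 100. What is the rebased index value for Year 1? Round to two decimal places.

83.61

Rebased(Year 1) = 100.0 / 119.6 × 100 = 83.6120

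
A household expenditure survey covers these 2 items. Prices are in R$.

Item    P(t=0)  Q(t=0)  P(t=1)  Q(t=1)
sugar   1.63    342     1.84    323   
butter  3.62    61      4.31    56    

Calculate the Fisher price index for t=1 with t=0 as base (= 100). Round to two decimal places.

114.62

Laspeyres component (base-period weights):
ΣP(t=1)Q(t=0) = 1.84×342 + 4.31×61 = 629.28 + 262.91 = 892.19
ΣP(t=0)Q(t=0) = 1.63×342 + 3.62×61 = 557.46 + 220.82 = 778.28
L = 892.19 / 778.28 × 100 = 114.6361
Paasche component (current-period weights):
ΣP(t=1)Q(t=1) = 1.84×323 + 4.31×56 = 594.32 + 241.36 = 835.68
ΣP(t=0)Q(t=1) = 1.63×323 + 3.62×56 = 526.49 + 202.72 = 729.21
P = 835.68 / 729.21 × 100 = 114.6007
Fisher = √(L × P) = √(114.6361 × 114.6007) = 114.6184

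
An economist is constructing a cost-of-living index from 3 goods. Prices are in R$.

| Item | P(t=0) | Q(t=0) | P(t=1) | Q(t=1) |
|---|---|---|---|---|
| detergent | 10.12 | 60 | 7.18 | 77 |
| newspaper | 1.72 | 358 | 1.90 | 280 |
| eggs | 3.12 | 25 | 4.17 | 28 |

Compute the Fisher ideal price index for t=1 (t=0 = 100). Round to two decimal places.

Laspeyres component (base-period weights):
ΣP(t=1)Q(t=0) = 7.18×60 + 1.90×358 + 4.17×25 = 430.8 + 680.2 + 104.25 = 1215.25
ΣP(t=0)Q(t=0) = 10.12×60 + 1.72×358 + 3.12×25 = 607.2 + 615.76 + 78 = 1300.96
L = 1215.25 / 1300.96 × 100 = 93.4118
Paasche component (current-period weights):
ΣP(t=1)Q(t=1) = 7.18×77 + 1.90×280 + 4.17×28 = 552.86 + 532 + 116.76 = 1201.62
ΣP(t=0)Q(t=1) = 10.12×77 + 1.72×280 + 3.12×28 = 779.24 + 481.6 + 87.36 = 1348.2
P = 1201.62 / 1348.2 × 100 = 89.1277
Fisher = √(L × P) = √(93.4118 × 89.1277) = 91.2446

91.24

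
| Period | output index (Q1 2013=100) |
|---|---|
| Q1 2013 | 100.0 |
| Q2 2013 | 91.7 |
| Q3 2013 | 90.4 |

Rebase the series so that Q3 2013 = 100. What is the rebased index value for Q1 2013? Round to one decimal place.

Rebased(Q1 2013) = 100.0 / 90.4 × 100 = 110.6195

110.6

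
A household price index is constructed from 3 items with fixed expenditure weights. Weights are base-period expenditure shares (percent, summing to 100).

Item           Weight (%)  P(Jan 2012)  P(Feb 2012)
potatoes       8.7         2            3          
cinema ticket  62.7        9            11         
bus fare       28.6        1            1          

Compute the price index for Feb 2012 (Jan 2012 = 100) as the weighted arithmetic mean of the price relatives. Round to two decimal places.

potatoes: 8.7 × (3/2) = 8.7 × 1.500000 = 13.0500
cinema ticket: 62.7 × (11/9) = 62.7 × 1.222222 = 76.6333
bus fare: 28.6 × (1/1) = 28.6 × 1.000000 = 28.6000
Index = Σ wᵢ·(p₁ᵢ/p₀ᵢ) = 13.0500 + 76.6333 + 28.6000 = 118.2833

118.28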